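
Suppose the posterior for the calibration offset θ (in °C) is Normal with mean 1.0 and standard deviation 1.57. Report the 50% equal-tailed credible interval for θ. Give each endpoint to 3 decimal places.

The posterior is symmetric, so the 50% equal-tailed interval is θ = 1.0 ± z·1.57 with z = 0.674.
Half-width: 0.674 × 1.57 = 1.059.
1.0 − 1.059 = -0.059; 1.0 + 1.059 = 2.059.

[-0.059, 2.059]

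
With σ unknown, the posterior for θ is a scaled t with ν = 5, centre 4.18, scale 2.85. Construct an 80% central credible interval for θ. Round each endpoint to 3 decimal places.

The t_5 distribution is symmetric; the 80% interval is 4.18 ± t·2.85 with t_{0.9,5} = 1.476.
Half-width: 1.476 × 2.85 = 4.206.
4.18 − 4.206 = -0.026; 4.18 + 4.206 = 8.386.

[-0.026, 8.386]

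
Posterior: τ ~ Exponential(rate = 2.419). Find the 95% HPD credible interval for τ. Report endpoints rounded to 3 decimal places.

The exponential density is strictly decreasing on [0, ∞), so the HPD interval is anchored at 0: [0, q] with P(τ ≤ q) = 0.95.
q = −ln(1 − 0.95) / 2.419 = 2.9957 / 2.419 = 1.238.

[0.000, 1.238]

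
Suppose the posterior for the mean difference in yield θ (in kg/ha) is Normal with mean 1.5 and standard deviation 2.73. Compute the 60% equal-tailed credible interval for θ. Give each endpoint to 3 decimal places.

[-0.798, 3.798]

The posterior is symmetric, so the 60% equal-tailed interval is θ = 1.5 ± z·2.73 with z = 0.842.
Half-width: 0.842 × 2.73 = 2.298.
1.5 − 2.298 = -0.798; 1.5 + 2.298 = 3.798.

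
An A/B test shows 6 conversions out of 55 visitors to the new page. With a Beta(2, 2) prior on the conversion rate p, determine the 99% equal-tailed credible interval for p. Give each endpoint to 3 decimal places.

[0.046, 0.270]

Posterior: Beta(2+6, 2+49) = Beta(8, 51).
Equal-tailed 99% interval: the 0.005 and 0.995 quantiles of Beta(8, 51).
Posterior mean ≈ 0.136, SD ≈ 0.044; a Normal approximation gives roughly [0.022, 0.249].
Exact: F⁻¹(0.005) = 0.046; F⁻¹(0.995) = 0.270.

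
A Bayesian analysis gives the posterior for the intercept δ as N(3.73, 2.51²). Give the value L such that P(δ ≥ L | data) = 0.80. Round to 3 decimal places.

Need L with P(δ ≥ L) = 0.80: L = 3.73 − z_{0.2}·2.51.
z = 0.842; L = 3.73 − 0.842 × 2.51 = 1.618.

1.618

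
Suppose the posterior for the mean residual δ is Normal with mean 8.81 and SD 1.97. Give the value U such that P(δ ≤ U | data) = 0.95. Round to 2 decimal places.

12.05

Need U with P(δ ≤ U) = 0.95: U = 8.81 + z_{0.05}·1.97.
z = 1.645; U = 8.81 + 1.645 × 1.97 = 12.05.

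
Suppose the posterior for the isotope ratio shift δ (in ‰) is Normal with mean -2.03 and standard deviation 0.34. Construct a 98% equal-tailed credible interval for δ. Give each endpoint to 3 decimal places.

The posterior is symmetric, so the 98% equal-tailed interval is δ = -2.03 ± z·0.34 with z = 2.326.
Half-width: 2.326 × 0.34 = 0.791.
-2.03 − 0.791 = -2.821; -2.03 + 0.791 = -1.239.

[-2.821, -1.239]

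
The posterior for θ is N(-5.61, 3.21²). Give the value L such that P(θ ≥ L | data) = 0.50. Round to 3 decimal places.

Need L with P(θ ≥ L) = 0.50: L = -5.61 − z_{0.5}·3.21.
z = 0.000; L = -5.61 − 0.000 × 3.21 = -5.610.

-5.610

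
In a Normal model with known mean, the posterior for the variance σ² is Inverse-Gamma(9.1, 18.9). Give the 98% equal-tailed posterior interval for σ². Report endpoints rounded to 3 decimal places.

Inverse-Gamma(9.1, 18.9) quantiles: F⁻¹(0.01) and F⁻¹(0.99).
Equivalently, 1/σ² ~ Gamma(9.1, rate = 18.9); invert its 0.99 and 0.01 quantiles.
Posterior mean ≈ 2.333, SD ≈ 0.876; a Normal approximation gives roughly [0.296, 4.370].
Exact: lower = 1.077; upper = 5.296.

[1.077, 5.296]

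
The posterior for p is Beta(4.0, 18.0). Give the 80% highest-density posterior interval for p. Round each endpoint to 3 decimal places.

The posterior is unimodal and skewed, so the HPD interval has equal density at both endpoints and is the shortest 80% interval.
Solving f(0.069) = f(0.267) with F(0.267) − F(0.069) = 0.80 gives [0.069, 0.267].
For comparison, the equal-tailed interval is [0.086, 0.291]; the HPD is narrower and shifted toward the mode.

[0.069, 0.267]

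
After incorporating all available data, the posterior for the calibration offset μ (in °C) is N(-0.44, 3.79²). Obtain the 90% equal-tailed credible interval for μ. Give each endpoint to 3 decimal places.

The posterior is symmetric, so the 90% equal-tailed interval is μ = -0.44 ± z·3.79 with z = 1.645.
Half-width: 1.645 × 3.79 = 6.234.
-0.44 − 6.234 = -6.674; -0.44 + 6.234 = 5.794.

[-6.674, 5.794]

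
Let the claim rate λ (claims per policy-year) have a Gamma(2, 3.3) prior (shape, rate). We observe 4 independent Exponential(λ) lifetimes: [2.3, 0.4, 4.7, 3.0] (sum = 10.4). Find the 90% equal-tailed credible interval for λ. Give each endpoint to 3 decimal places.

[0.191, 0.767]

Posterior: Gamma(2+4, 3.3+10.4) = Gamma(6, 13.7) (shape, rate).
Equal-tailed 90% interval: Gamma(6, 13.7) quantiles at 0.05 and 0.95.
Posterior mean ≈ 0.438, SD ≈ 0.179; a Normal approximation gives roughly [0.144, 0.732].
Exact: lower = 0.191; upper = 0.767.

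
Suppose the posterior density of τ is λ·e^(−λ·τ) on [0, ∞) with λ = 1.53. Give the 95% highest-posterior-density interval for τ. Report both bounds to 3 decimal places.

[0.000, 1.958]

The exponential density is strictly decreasing on [0, ∞), so the HPD interval is anchored at 0: [0, q] with P(τ ≤ q) = 0.95.
q = −ln(1 − 0.95) / 1.53 = 2.9957 / 1.53 = 1.958.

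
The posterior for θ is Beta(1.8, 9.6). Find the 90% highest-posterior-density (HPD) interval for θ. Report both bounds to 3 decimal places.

[0.006, 0.306]

The posterior is unimodal and skewed, so the HPD interval has equal density at both endpoints and is the shortest 90% interval.
Solving f(0.006) = f(0.306) with F(0.306) − F(0.006) = 0.90 gives [0.006, 0.306].
For comparison, the equal-tailed interval is [0.027, 0.358]; the HPD is narrower and shifted toward the mode.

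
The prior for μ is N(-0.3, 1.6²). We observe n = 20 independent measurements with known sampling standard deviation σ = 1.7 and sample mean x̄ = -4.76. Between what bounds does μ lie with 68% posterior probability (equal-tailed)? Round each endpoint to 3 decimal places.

Posterior precision = 1/1.6² + 20/1.7² = 0.3906 + 6.9204 = 7.3110, so posterior SD = 0.3698.
Posterior mean = (-0.3/1.6² + 20·-4.76/1.7²) / 7.3110 = -4.5217.
Interval: -4.5217 ± 0.994 × 0.3698 → [-4.889, -4.154].

[-4.889, -4.154]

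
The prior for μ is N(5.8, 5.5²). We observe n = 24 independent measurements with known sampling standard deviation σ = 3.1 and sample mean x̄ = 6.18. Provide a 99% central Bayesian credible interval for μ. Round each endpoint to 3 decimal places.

[4.556, 7.794]

Posterior precision = 1/5.5² + 24/3.1² = 0.0331 + 2.4974 = 2.5305, so posterior SD = 0.6286.
Posterior mean = (5.8/5.5² + 24·6.18/3.1²) / 2.5305 = 6.1750.
Interval: 6.1750 ± 2.576 × 0.6286 → [4.556, 7.794].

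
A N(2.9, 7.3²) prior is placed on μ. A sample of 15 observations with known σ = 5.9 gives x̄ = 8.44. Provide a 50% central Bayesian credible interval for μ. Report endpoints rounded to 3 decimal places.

Posterior precision = 1/7.3² + 15/5.9² = 0.0188 + 0.4309 = 0.4497, so posterior SD = 1.4912.
Posterior mean = (2.9/7.3² + 15·8.44/5.9²) / 0.4497 = 8.2088.
Interval: 8.2088 ± 0.674 × 1.4912 → [7.203, 9.215].

[7.203, 9.215]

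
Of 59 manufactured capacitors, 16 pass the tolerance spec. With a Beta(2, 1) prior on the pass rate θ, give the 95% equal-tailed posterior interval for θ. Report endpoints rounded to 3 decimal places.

Posterior: Beta(2+16, 1+43) = Beta(18, 44).
Equal-tailed 95% interval: the 0.025 and 0.975 quantiles of Beta(18, 44).
Posterior mean ≈ 0.290, SD ≈ 0.057; a Normal approximation gives roughly [0.178, 0.402].
Exact: F⁻¹(0.025) = 0.185; F⁻¹(0.975) = 0.408.

[0.185, 0.408]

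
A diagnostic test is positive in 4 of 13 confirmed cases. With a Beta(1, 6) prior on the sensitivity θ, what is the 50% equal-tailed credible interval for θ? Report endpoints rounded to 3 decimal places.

[0.181, 0.310]

Posterior: Beta(1+4, 6+9) = Beta(5, 15).
Equal-tailed 50% interval: the 0.25 and 0.75 quantiles of Beta(5, 15).
Posterior mean ≈ 0.250, SD ≈ 0.094; a Normal approximation gives roughly [0.186, 0.314].
Exact: F⁻¹(0.25) = 0.181; F⁻¹(0.75) = 0.310.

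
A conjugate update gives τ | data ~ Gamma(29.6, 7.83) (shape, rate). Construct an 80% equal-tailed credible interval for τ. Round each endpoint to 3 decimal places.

Posterior: Gamma(shape 29.6, rate 7.83).
Equal-tailed 80% interval: Gamma(29.6, 7.83) quantiles at 0.1 and 0.9.
Posterior mean ≈ 3.780, SD ≈ 0.695; a Normal approximation gives roughly [2.890, 4.671].
Exact: lower = 2.922; upper = 4.694.

[2.922, 4.694]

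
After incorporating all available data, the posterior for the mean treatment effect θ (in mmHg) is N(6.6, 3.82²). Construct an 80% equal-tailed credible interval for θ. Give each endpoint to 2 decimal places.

The posterior is symmetric, so the 80% equal-tailed interval is θ = 6.6 ± z·3.82 with z = 1.282.
Half-width: 1.282 × 3.82 = 4.90.
6.6 − 4.90 = 1.70; 6.6 + 4.90 = 11.50.

[1.70, 11.50]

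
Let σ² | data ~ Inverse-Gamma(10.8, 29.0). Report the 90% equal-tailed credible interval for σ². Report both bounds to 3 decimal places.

Inverse-Gamma(10.8, 29.0) quantiles: F⁻¹(0.05) and F⁻¹(0.95).
Equivalently, 1/σ² ~ Gamma(10.8, rate = 29.0); invert its 0.95 and 0.05 quantiles.
Posterior mean ≈ 2.959, SD ≈ 0.998; a Normal approximation gives roughly [1.318, 4.600].
Exact: lower = 1.735; upper = 4.818.

[1.735, 4.818]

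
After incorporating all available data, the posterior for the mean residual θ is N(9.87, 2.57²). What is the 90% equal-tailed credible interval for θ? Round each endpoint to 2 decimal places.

[5.64, 14.10]

The posterior is symmetric, so the 90% equal-tailed interval is θ = 9.87 ± z·2.57 with z = 1.645.
Half-width: 1.645 × 2.57 = 4.23.
9.87 − 4.23 = 5.64; 9.87 + 4.23 = 14.10.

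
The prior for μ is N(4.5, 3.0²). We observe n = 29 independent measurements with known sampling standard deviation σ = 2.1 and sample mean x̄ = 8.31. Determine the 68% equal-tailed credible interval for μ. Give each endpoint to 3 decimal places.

Posterior precision = 1/3.0² + 29/2.1² = 0.1111 + 6.5760 = 6.6871, so posterior SD = 0.3867.
Posterior mean = (4.5/3.0² + 29·8.31/2.1²) / 6.6871 = 8.2467.
Interval: 8.2467 ± 0.994 × 0.3867 → [7.862, 8.631].

[7.862, 8.631]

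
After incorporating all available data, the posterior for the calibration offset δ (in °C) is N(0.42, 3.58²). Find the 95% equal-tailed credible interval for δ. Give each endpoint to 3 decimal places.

[-6.597, 7.437]

The posterior is symmetric, so the 95% equal-tailed interval is δ = 0.42 ± z·3.58 with z = 1.960.
Half-width: 1.960 × 3.58 = 7.017.
0.42 − 7.017 = -6.597; 0.42 + 7.017 = 7.437.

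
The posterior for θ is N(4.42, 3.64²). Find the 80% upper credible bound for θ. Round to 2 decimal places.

7.48

Need U with P(θ ≤ U) = 0.80: U = 4.42 + z_{0.2}·3.64.
z = 0.842; U = 4.42 + 0.842 × 3.64 = 7.48.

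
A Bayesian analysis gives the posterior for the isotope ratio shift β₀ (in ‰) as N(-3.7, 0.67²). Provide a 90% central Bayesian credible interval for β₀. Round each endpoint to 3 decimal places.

The posterior is symmetric, so the 90% equal-tailed interval is β₀ = -3.7 ± z·0.67 with z = 1.645.
Half-width: 1.645 × 0.67 = 1.102.
-3.7 − 1.102 = -4.802; -3.7 + 1.102 = -2.598.

[-4.802, -2.598]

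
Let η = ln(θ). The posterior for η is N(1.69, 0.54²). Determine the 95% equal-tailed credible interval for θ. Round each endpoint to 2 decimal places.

On the log scale the 95% interval is 1.69 ± 1.960 × 0.54 = [0.6316, 2.7484].
Exponentiate: [e^0.6316, e^2.7484] = [1.88, 15.62].

[1.88, 15.62]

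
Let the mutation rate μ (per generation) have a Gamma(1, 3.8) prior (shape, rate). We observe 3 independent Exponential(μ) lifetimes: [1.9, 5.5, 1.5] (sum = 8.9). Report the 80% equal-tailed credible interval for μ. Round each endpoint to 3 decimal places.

[0.137, 0.526]

Posterior: Gamma(1+3, 3.8+8.9) = Gamma(4, 12.7) (shape, rate).
Equal-tailed 80% interval: Gamma(4, 12.7) quantiles at 0.1 and 0.9.
Posterior mean ≈ 0.315, SD ≈ 0.157; a Normal approximation gives roughly [0.113, 0.517].
Exact: lower = 0.137; upper = 0.526.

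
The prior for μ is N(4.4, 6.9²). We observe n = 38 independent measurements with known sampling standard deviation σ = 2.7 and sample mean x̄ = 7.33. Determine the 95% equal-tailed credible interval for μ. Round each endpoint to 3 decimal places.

[6.462, 8.175]

Posterior precision = 1/6.9² + 38/2.7² = 0.0210 + 5.2126 = 5.2336, so posterior SD = 0.4371.
Posterior mean = (4.4/6.9² + 38·7.33/2.7²) / 5.2336 = 7.3182.
Interval: 7.3182 ± 1.960 × 0.4371 → [6.462, 8.175].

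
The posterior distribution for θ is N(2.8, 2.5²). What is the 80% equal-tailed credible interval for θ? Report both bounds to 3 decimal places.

The posterior is symmetric, so the 80% equal-tailed interval is θ = 2.8 ± z·2.5 with z = 1.282.
Half-width: 1.282 × 2.5 = 3.204.
2.8 − 3.204 = -0.404; 2.8 + 3.204 = 6.004.

[-0.404, 6.004]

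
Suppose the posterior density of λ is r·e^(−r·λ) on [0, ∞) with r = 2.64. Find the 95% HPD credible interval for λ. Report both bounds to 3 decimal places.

[0.000, 1.135]

The exponential density is strictly decreasing on [0, ∞), so the HPD interval is anchored at 0: [0, q] with P(λ ≤ q) = 0.95.
q = −ln(1 − 0.95) / 2.64 = 2.9957 / 2.64 = 1.135.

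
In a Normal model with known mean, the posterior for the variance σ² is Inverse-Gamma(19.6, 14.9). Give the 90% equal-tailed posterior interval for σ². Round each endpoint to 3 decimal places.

[0.544, 1.152]

Inverse-Gamma(19.6, 14.9) quantiles: F⁻¹(0.05) and F⁻¹(0.95).
Equivalently, 1/σ² ~ Gamma(19.6, rate = 14.9); invert its 0.95 and 0.05 quantiles.
Posterior mean ≈ 0.801, SD ≈ 0.191; a Normal approximation gives roughly [0.487, 1.115].
Exact: lower = 0.544; upper = 1.152.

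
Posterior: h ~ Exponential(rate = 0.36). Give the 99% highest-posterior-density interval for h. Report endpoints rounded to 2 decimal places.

The exponential density is strictly decreasing on [0, ∞), so the HPD interval is anchored at 0: [0, q] with P(h ≤ q) = 0.99.
q = −ln(1 − 0.99) / 0.36 = 4.6052 / 0.36 = 12.79.

[0.00, 12.79]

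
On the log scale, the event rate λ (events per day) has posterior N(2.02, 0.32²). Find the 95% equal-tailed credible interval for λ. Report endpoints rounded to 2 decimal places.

[4.03, 14.11]

On the log scale the 95% interval is 2.02 ± 1.960 × 0.32 = [1.3928, 2.6472].
Exponentiate: [e^1.3928, e^2.6472] = [4.03, 14.11].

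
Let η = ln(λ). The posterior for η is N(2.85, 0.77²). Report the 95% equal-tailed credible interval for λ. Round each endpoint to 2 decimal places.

[3.82, 78.19]

On the log scale the 95% interval is 2.85 ± 1.960 × 0.77 = [1.3408, 4.3592].
Exponentiate: [e^1.3408, e^4.3592] = [3.82, 78.19].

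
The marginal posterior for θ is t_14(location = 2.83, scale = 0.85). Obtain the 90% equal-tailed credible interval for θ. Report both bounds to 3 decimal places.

[1.333, 4.327]

The t_14 distribution is symmetric; the 90% interval is 2.83 ± t·0.85 with t_{0.95,14} = 1.761.
Half-width: 1.761 × 0.85 = 1.497.
2.83 − 1.497 = 1.333; 2.83 + 1.497 = 4.327.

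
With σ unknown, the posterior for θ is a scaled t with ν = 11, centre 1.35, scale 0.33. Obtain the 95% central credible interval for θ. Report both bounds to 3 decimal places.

The t_11 distribution is symmetric; the 95% interval is 1.35 ± t·0.33 with t_{0.975,11} = 2.201.
Half-width: 2.201 × 0.33 = 0.726.
1.35 − 0.726 = 0.624; 1.35 + 0.726 = 2.076.

[0.624, 2.076]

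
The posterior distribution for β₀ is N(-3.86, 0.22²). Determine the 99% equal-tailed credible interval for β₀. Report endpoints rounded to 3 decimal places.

The posterior is symmetric, so the 99% equal-tailed interval is β₀ = -3.86 ± z·0.22 with z = 2.576.
Half-width: 2.576 × 0.22 = 0.567.
-3.86 − 0.567 = -4.427; -3.86 + 0.567 = -3.293.

[-4.427, -3.293]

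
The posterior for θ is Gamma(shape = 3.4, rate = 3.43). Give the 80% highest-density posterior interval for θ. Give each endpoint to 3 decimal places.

[0.258, 1.480]

The posterior is unimodal and skewed, so the HPD interval has equal density at both endpoints and is the shortest 80% interval.
Solving f(0.258) = f(1.480) with F(1.480) − F(0.258) = 0.80 gives [0.258, 1.480].
For comparison, the equal-tailed interval is [0.394, 1.712]; the HPD is narrower and shifted toward the mode.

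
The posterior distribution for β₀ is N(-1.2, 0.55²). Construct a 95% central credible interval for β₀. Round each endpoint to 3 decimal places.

[-2.278, -0.122]

The posterior is symmetric, so the 95% equal-tailed interval is β₀ = -1.2 ± z·0.55 with z = 1.960.
Half-width: 1.960 × 0.55 = 1.078.
-1.2 − 1.078 = -2.278; -1.2 + 1.078 = -0.122.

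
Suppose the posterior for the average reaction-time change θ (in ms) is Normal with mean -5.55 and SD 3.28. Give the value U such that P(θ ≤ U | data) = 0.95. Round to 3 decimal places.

Need U with P(θ ≤ U) = 0.95: U = -5.55 + z_{0.05}·3.28.
z = 1.645; U = -5.55 + 1.645 × 3.28 = -0.155.

-0.155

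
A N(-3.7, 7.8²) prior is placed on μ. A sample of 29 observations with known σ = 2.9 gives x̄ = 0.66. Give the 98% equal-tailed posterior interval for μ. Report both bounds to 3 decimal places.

Posterior precision = 1/7.8² + 29/2.9² = 0.0164 + 3.4483 = 3.4647, so posterior SD = 0.5372.
Posterior mean = (-3.7/7.8² + 29·0.66/2.9²) / 3.4647 = 0.6393.
Interval: 0.6393 ± 2.326 × 0.5372 → [-0.610, 1.889].

[-0.610, 1.889]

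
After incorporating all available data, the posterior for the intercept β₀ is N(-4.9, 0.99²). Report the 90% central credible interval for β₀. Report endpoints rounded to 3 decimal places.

The posterior is symmetric, so the 90% equal-tailed interval is β₀ = -4.9 ± z·0.99 with z = 1.645.
Half-width: 1.645 × 0.99 = 1.628.
-4.9 − 1.628 = -6.528; -4.9 + 1.628 = -3.272.

[-6.528, -3.272]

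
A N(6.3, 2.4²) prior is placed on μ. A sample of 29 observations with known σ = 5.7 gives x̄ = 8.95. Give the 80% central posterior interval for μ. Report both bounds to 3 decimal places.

Posterior precision = 1/2.4² + 29/5.7² = 0.1736 + 0.8926 = 1.0662, so posterior SD = 0.9685.
Posterior mean = (6.3/2.4² + 29·8.95/5.7²) / 1.0662 = 8.5185.
Interval: 8.5185 ± 1.282 × 0.9685 → [7.277, 9.760].

[7.277, 9.760]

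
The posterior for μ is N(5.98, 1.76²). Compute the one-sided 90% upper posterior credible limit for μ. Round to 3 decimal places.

8.236

Need U with P(μ ≤ U) = 0.90: U = 5.98 + z_{0.1}·1.76.
z = 1.282; U = 5.98 + 1.282 × 1.76 = 8.236.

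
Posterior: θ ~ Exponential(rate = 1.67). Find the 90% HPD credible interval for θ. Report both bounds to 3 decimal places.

The exponential density is strictly decreasing on [0, ∞), so the HPD interval is anchored at 0: [0, q] with P(θ ≤ q) = 0.90.
q = −ln(1 − 0.90) / 1.67 = 2.3026 / 1.67 = 1.379.

[0.000, 1.379]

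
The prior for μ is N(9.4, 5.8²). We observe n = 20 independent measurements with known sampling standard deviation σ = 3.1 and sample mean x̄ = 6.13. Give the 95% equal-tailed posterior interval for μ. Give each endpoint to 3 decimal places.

Posterior precision = 1/5.8² + 20/3.1² = 0.0297 + 2.0812 = 2.1109, so posterior SD = 0.6883.
Posterior mean = (9.4/5.8² + 20·6.13/3.1²) / 2.1109 = 6.1760.
Interval: 6.1760 ± 1.960 × 0.6883 → [4.827, 7.525].

[4.827, 7.525]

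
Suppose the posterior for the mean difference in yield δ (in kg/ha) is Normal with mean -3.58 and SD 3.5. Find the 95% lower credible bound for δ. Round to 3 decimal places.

Need L with P(δ ≥ L) = 0.95: L = -3.58 − z_{0.05}·3.5.
z = 1.645; L = -3.58 − 1.645 × 3.5 = -9.337.

-9.337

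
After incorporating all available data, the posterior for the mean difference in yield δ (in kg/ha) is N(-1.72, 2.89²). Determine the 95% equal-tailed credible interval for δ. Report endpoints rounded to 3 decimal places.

The posterior is symmetric, so the 95% equal-tailed interval is δ = -1.72 ± z·2.89 with z = 1.960.
Half-width: 1.960 × 2.89 = 5.664.
-1.72 − 5.664 = -7.384; -1.72 + 5.664 = 3.944.

[-7.384, 3.944]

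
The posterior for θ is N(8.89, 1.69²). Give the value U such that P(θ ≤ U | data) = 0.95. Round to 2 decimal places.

11.67

Need U with P(θ ≤ U) = 0.95: U = 8.89 + z_{0.05}·1.69.
z = 1.645; U = 8.89 + 1.645 × 1.69 = 11.67.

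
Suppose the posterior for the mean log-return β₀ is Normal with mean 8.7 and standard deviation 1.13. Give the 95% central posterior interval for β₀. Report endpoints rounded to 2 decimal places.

[6.49, 10.91]

The posterior is symmetric, so the 95% equal-tailed interval is β₀ = 8.7 ± z·1.13 with z = 1.960.
Half-width: 1.960 × 1.13 = 2.21.
8.7 − 2.21 = 6.49; 8.7 + 2.21 = 10.91.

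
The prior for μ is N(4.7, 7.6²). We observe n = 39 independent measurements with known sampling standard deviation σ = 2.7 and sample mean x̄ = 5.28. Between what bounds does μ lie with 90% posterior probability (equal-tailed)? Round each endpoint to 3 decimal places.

[4.568, 5.988]

Posterior precision = 1/7.6² + 39/2.7² = 0.0173 + 5.3498 = 5.3671, so posterior SD = 0.4316.
Posterior mean = (4.7/7.6² + 39·5.28/2.7²) / 5.3671 = 5.2781.
Interval: 5.2781 ± 1.645 × 0.4316 → [4.568, 5.988].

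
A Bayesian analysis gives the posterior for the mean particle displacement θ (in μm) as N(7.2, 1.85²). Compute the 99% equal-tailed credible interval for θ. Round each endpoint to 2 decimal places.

The posterior is symmetric, so the 99% equal-tailed interval is θ = 7.2 ± z·1.85 with z = 2.576.
Half-width: 2.576 × 1.85 = 4.77.
7.2 − 4.77 = 2.43; 7.2 + 4.77 = 11.97.

[2.43, 11.97]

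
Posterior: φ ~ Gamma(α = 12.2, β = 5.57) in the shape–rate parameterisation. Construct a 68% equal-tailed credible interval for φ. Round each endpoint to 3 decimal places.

Posterior: Gamma(shape 12.2, rate 5.57).
Equal-tailed 68% interval: Gamma(12.2, 5.57) quantiles at 0.16 and 0.84.
Posterior mean ≈ 2.190, SD ≈ 0.627; a Normal approximation gives roughly [1.567, 2.814].
Exact: lower = 1.575; upper = 2.805.

[1.575, 2.805]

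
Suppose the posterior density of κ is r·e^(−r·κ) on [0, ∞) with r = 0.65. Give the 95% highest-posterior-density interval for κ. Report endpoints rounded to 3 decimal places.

[0.000, 4.609]

The exponential density is strictly decreasing on [0, ∞), so the HPD interval is anchored at 0: [0, q] with P(κ ≤ q) = 0.95.
q = −ln(1 − 0.95) / 0.65 = 2.9957 / 0.65 = 4.609.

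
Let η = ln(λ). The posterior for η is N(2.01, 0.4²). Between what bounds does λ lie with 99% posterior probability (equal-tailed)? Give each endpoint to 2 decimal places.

[2.66, 20.91]

On the log scale the 99% interval is 2.01 ± 2.576 × 0.4 = [0.9797, 3.0403].
Exponentiate: [e^0.9797, e^3.0403] = [2.66, 20.91].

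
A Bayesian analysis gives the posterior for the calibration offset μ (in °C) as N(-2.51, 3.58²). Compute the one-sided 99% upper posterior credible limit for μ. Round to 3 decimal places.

Need U with P(μ ≤ U) = 0.99: U = -2.51 + z_{0.01}·3.58.
z = 2.326; U = -2.51 + 2.326 × 3.58 = 5.818.

5.818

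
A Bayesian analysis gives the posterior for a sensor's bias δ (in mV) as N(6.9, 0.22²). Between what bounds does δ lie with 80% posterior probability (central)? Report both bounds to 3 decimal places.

[6.618, 7.182]

The posterior is symmetric, so the 80% equal-tailed interval is δ = 6.9 ± z·0.22 with z = 1.282.
Half-width: 1.282 × 0.22 = 0.282.
6.9 − 0.282 = 6.618; 6.9 + 0.282 = 7.182.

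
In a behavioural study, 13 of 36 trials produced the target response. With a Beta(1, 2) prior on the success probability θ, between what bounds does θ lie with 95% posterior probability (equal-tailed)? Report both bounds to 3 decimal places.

Posterior: Beta(1+13, 2+23) = Beta(14, 25).
Equal-tailed 95% interval: the 0.025 and 0.975 quantiles of Beta(14, 25).
Posterior mean ≈ 0.359, SD ≈ 0.076; a Normal approximation gives roughly [0.210, 0.508].
Exact: F⁻¹(0.025) = 0.218; F⁻¹(0.975) = 0.514.

[0.218, 0.514]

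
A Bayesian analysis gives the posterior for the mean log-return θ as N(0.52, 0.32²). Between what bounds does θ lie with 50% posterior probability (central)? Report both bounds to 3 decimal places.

The posterior is symmetric, so the 50% equal-tailed interval is θ = 0.52 ± z·0.32 with z = 0.674.
Half-width: 0.674 × 0.32 = 0.216.
0.52 − 0.216 = 0.304; 0.52 + 0.216 = 0.736.

[0.304, 0.736]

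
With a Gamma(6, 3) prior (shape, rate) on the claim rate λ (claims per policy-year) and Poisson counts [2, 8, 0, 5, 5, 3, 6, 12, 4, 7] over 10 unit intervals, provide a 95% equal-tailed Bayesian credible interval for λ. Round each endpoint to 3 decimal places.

[3.388, 5.681]

Posterior: Gamma(6+52, 3+10) = Gamma(58, 13) (shape, rate).
Equal-tailed 95% interval: Gamma(58, 13) quantiles at 0.025 and 0.975.
Posterior mean ≈ 4.462, SD ≈ 0.586; a Normal approximation gives roughly [3.313, 5.610].
Exact: lower = 3.388; upper = 5.681.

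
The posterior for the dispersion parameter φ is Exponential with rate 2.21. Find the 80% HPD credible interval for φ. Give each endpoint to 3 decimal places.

[0.000, 0.728]

The exponential density is strictly decreasing on [0, ∞), so the HPD interval is anchored at 0: [0, q] with P(φ ≤ q) = 0.80.
q = −ln(1 − 0.80) / 2.21 = 1.6094 / 2.21 = 0.728.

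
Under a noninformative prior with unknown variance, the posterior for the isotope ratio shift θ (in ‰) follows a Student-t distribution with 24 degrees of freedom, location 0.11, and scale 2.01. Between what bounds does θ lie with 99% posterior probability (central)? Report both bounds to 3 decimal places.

The t_24 distribution is symmetric; the 99% interval is 0.11 ± t·2.01 with t_{0.995,24} = 2.797.
Half-width: 2.797 × 2.01 = 5.622.
0.11 − 5.622 = -5.512; 0.11 + 5.622 = 5.732.

[-5.512, 5.732]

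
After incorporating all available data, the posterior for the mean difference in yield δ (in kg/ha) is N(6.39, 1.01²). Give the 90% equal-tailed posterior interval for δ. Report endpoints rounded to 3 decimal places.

The posterior is symmetric, so the 90% equal-tailed interval is δ = 6.39 ± z·1.01 with z = 1.645.
Half-width: 1.645 × 1.01 = 1.661.
6.39 − 1.661 = 4.729; 6.39 + 1.661 = 8.051.

[4.729, 8.051]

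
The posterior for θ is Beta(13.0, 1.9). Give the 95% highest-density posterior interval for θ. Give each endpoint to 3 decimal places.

The posterior is unimodal and skewed, so the HPD interval has equal density at both endpoints and is the shortest 95% interval.
Solving f(0.709) = f(0.997) with F(0.997) − F(0.709) = 0.95 gives [0.709, 0.997].
For comparison, the equal-tailed interval is [0.669, 0.984]; the HPD is narrower and shifted toward the mode.

[0.709, 0.997]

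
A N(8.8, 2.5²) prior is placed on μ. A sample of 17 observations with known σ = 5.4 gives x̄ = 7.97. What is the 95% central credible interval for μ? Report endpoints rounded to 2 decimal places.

Posterior precision = 1/2.5² + 17/5.4² = 0.1600 + 0.5830 = 0.7430, so posterior SD = 1.1601.
Posterior mean = (8.8/2.5² + 17·7.97/5.4²) / 0.7430 = 8.1487.
Interval: 8.1487 ± 1.960 × 1.1601 → [5.87, 10.42].

[5.87, 10.42]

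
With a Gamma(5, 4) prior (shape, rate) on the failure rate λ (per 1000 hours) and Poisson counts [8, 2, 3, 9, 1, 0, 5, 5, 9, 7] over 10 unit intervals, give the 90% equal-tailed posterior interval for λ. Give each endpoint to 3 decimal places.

[3.036, 4.759]

Posterior: Gamma(5+49, 4+10) = Gamma(54, 14) (shape, rate).
Equal-tailed 90% interval: Gamma(54, 14) quantiles at 0.05 and 0.95.
Posterior mean ≈ 3.857, SD ≈ 0.525; a Normal approximation gives roughly [2.994, 4.721].
Exact: lower = 3.036; upper = 4.759.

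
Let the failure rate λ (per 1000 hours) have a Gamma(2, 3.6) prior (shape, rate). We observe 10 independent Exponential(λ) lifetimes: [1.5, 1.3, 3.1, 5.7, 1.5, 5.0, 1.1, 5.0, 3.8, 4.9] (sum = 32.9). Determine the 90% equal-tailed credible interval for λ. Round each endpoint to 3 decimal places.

Posterior: Gamma(2+10, 3.6+32.9) = Gamma(12, 36.5) (shape, rate).
Equal-tailed 90% interval: Gamma(12, 36.5) quantiles at 0.05 and 0.95.
Posterior mean ≈ 0.329, SD ≈ 0.095; a Normal approximation gives roughly [0.173, 0.485].
Exact: lower = 0.190; upper = 0.499.

[0.190, 0.499]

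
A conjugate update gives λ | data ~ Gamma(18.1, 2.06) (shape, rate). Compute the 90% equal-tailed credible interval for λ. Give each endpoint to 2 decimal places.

Posterior: Gamma(shape 18.1, rate 2.06).
Equal-tailed 90% interval: Gamma(18.1, 2.06) quantiles at 0.05 and 0.95.
Posterior mean ≈ 8.79, SD ≈ 2.07; a Normal approximation gives roughly [5.39, 12.18].
Exact: lower = 5.69; upper = 12.44.

[5.69, 12.44]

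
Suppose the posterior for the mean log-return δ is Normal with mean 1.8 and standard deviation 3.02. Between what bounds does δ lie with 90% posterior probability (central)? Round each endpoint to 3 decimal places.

The posterior is symmetric, so the 90% equal-tailed interval is δ = 1.8 ± z·3.02 with z = 1.645.
Half-width: 1.645 × 3.02 = 4.967.
1.8 − 4.967 = -3.167; 1.8 + 4.967 = 6.767.

[-3.167, 6.767]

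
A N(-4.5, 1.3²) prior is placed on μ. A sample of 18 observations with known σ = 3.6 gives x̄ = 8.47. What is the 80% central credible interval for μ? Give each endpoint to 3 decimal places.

Posterior precision = 1/1.3² + 18/3.6² = 0.5917 + 1.3889 = 1.9806, so posterior SD = 0.7106.
Posterior mean = (-4.5/1.3² + 18·8.47/3.6²) / 1.9806 = 4.5951.
Interval: 4.5951 ± 1.282 × 0.7106 → [3.685, 5.506].

[3.685, 5.506]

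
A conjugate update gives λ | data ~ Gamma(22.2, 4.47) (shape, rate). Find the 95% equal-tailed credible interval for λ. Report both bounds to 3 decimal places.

Posterior: Gamma(shape 22.2, rate 4.47).
Equal-tailed 95% interval: Gamma(22.2, 4.47) quantiles at 0.025 and 0.975.
Posterior mean ≈ 4.966, SD ≈ 1.054; a Normal approximation gives roughly [2.901, 7.032].
Exact: lower = 3.120; upper = 7.235.

[3.120, 7.235]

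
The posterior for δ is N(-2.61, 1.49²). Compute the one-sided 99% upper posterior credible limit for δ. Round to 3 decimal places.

0.856

Need U with P(δ ≤ U) = 0.99: U = -2.61 + z_{0.01}·1.49.
z = 2.326; U = -2.61 + 2.326 × 1.49 = 0.856.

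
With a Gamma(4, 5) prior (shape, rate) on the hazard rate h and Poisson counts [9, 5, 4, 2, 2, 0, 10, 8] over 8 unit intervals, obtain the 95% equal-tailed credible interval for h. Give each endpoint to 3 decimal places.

Posterior: Gamma(4+40, 5+8) = Gamma(44, 13) (shape, rate).
Equal-tailed 95% interval: Gamma(44, 13) quantiles at 0.025 and 0.975.
Posterior mean ≈ 3.385, SD ≈ 0.510; a Normal approximation gives roughly [2.385, 4.385].
Exact: lower = 2.459; upper = 4.455.

[2.459, 4.455]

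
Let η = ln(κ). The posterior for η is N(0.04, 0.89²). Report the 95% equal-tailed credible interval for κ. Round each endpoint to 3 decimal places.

On the log scale the 95% interval is 0.04 ± 1.960 × 0.89 = [-1.7044, 1.7844].
Exponentiate: [e^-1.7044, e^1.7844] = [0.182, 5.956].

[0.182, 5.956]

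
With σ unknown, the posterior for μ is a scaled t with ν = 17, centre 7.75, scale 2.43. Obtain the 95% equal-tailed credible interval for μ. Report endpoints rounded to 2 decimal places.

[2.62, 12.88]

The t_17 distribution is symmetric; the 95% interval is 7.75 ± t·2.43 with t_{0.975,17} = 2.110.
Half-width: 2.110 × 2.43 = 5.13.
7.75 − 5.13 = 2.62; 7.75 + 5.13 = 12.88.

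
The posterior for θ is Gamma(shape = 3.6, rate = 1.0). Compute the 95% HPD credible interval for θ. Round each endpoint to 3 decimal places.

[0.536, 7.339]

The posterior is unimodal and skewed, so the HPD interval has equal density at both endpoints and is the shortest 95% interval.
Solving f(0.536) = f(7.339) with F(7.339) − F(0.536) = 0.95 gives [0.536, 7.339].
For comparison, the equal-tailed interval is [0.893, 8.160]; the HPD is narrower and shifted toward the mode.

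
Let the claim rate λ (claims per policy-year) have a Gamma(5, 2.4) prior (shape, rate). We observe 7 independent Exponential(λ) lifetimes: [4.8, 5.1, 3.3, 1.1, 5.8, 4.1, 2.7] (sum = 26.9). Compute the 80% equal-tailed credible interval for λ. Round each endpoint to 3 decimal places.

Posterior: Gamma(5+7, 2.4+26.9) = Gamma(12, 29.3) (shape, rate).
Equal-tailed 80% interval: Gamma(12, 29.3) quantiles at 0.1 and 0.9.
Posterior mean ≈ 0.410, SD ≈ 0.118; a Normal approximation gives roughly [0.258, 0.561].
Exact: lower = 0.267; upper = 0.566.

[0.267, 0.566]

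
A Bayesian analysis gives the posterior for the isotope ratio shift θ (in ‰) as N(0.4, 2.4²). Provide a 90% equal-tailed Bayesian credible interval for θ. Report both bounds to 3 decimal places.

The posterior is symmetric, so the 90% equal-tailed interval is θ = 0.4 ± z·2.4 with z = 1.645.
Half-width: 1.645 × 2.4 = 3.948.
0.4 − 3.948 = -3.548; 0.4 + 3.948 = 4.348.

[-3.548, 4.348]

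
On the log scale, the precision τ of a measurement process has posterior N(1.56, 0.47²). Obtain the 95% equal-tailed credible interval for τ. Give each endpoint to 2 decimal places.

On the log scale the 95% interval is 1.56 ± 1.960 × 0.47 = [0.6388, 2.4812].
Exponentiate: [e^0.6388, e^2.4812] = [1.89, 11.96].

[1.89, 11.96]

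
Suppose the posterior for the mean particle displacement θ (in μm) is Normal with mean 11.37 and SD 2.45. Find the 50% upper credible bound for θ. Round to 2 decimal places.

11.37

Need U with P(θ ≤ U) = 0.50: U = 11.37 + z_{0.5}·2.45.
z = 0.000; U = 11.37 + 0.000 × 2.45 = 11.37.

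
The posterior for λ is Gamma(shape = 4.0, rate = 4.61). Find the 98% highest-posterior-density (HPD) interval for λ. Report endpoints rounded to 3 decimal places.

[0.110, 2.000]

The posterior is unimodal and skewed, so the HPD interval has equal density at both endpoints and is the shortest 98% interval.
Solving f(0.110) = f(2.000) with F(2.000) − F(0.110) = 0.98 gives [0.110, 2.000].
For comparison, the equal-tailed interval is [0.179, 2.179]; the HPD is narrower and shifted toward the mode.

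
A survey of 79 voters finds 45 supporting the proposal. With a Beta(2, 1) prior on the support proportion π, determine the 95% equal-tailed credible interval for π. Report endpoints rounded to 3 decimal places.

[0.465, 0.678]

Posterior: Beta(2+45, 1+34) = Beta(47, 35).
Equal-tailed 95% interval: the 0.025 and 0.975 quantiles of Beta(47, 35).
Posterior mean ≈ 0.573, SD ≈ 0.054; a Normal approximation gives roughly [0.467, 0.680].
Exact: F⁻¹(0.025) = 0.465; F⁻¹(0.975) = 0.678.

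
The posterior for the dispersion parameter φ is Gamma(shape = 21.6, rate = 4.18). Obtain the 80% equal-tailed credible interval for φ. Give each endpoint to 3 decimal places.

[3.804, 6.634]

Posterior: Gamma(shape 21.6, rate 4.18).
Equal-tailed 80% interval: Gamma(21.6, 4.18) quantiles at 0.1 and 0.9.
Posterior mean ≈ 5.167, SD ≈ 1.112; a Normal approximation gives roughly [3.743, 6.592].
Exact: lower = 3.804; upper = 6.634.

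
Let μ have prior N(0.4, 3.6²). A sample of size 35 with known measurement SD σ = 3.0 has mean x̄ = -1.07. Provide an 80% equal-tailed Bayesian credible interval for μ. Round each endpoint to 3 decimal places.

Posterior precision = 1/3.6² + 35/3.0² = 0.0772 + 3.8889 = 3.9660, so posterior SD = 0.5021.
Posterior mean = (0.4/3.6² + 35·-1.07/3.0²) / 3.9660 = -1.0414.
Interval: -1.0414 ± 1.282 × 0.5021 → [-1.685, -0.398].

[-1.685, -0.398]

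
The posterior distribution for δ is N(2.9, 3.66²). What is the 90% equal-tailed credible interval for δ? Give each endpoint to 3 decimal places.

The posterior is symmetric, so the 90% equal-tailed interval is δ = 2.9 ± z·3.66 with z = 1.645.
Half-width: 1.645 × 3.66 = 6.020.
2.9 − 6.020 = -3.120; 2.9 + 6.020 = 8.920.

[-3.120, 8.920]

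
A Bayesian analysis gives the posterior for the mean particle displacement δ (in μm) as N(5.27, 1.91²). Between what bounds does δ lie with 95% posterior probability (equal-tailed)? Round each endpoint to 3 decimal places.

[1.526, 9.014]

The posterior is symmetric, so the 95% equal-tailed interval is δ = 5.27 ± z·1.91 with z = 1.960.
Half-width: 1.960 × 1.91 = 3.744.
5.27 − 3.744 = 1.526; 5.27 + 3.744 = 9.014.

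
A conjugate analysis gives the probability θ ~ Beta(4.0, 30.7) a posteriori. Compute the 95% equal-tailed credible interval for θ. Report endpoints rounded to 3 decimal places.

[0.033, 0.239]

Posterior: Beta(4.0, 30.7).
Equal-tailed 95% interval: the 0.025 and 0.975 quantiles of Beta(4.0, 30.7).
Posterior mean ≈ 0.115, SD ≈ 0.053; a Normal approximation gives roughly [0.011, 0.220].
Exact: F⁻¹(0.025) = 0.033; F⁻¹(0.975) = 0.239.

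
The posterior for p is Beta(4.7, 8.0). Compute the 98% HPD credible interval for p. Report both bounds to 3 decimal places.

The posterior is unimodal and skewed, so the HPD interval has equal density at both endpoints and is the shortest 98% interval.
Solving f(0.099) = f(0.673) with F(0.673) − F(0.099) = 0.98 gives [0.099, 0.673].
For comparison, the equal-tailed interval is [0.110, 0.687]; the HPD is narrower and shifted toward the mode.

[0.099, 0.673]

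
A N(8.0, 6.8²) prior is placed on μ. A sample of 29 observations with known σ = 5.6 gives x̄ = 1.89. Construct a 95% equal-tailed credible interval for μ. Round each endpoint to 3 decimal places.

[0.015, 4.044]

Posterior precision = 1/6.8² + 29/5.6² = 0.0216 + 0.9247 = 0.9464, so posterior SD = 1.0279.
Posterior mean = (8.0/6.8² + 29·1.89/5.6²) / 0.9464 = 2.0296.
Interval: 2.0296 ± 1.960 × 1.0279 → [0.015, 4.044].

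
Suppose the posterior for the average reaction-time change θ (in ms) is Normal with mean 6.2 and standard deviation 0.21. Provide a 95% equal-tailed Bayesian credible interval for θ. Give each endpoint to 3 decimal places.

[5.788, 6.612]

The posterior is symmetric, so the 95% equal-tailed interval is θ = 6.2 ± z·0.21 with z = 1.960.
Half-width: 1.960 × 0.21 = 0.412.
6.2 − 0.412 = 5.788; 6.2 + 0.412 = 6.612.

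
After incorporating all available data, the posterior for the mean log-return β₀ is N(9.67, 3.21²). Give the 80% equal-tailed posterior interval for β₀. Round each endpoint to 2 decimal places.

The posterior is symmetric, so the 80% equal-tailed interval is β₀ = 9.67 ± z·3.21 with z = 1.282.
Half-width: 1.282 × 3.21 = 4.11.
9.67 − 4.11 = 5.56; 9.67 + 4.11 = 13.78.

[5.56, 13.78]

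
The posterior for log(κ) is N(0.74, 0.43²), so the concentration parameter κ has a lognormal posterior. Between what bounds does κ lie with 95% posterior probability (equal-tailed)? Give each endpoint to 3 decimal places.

On the log scale the 95% interval is 0.74 ± 1.960 × 0.43 = [-0.1028, 1.5828].
Exponentiate: [e^-0.1028, e^1.5828] = [0.902, 4.868].

[0.902, 4.868]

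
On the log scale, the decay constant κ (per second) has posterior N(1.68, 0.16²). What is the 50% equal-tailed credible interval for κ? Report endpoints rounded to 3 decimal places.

On the log scale the 50% interval is 1.68 ± 0.674 × 0.16 = [1.5721, 1.7879].
Exponentiate: [e^1.5721, e^1.7879] = [4.817, 5.977].

[4.817, 5.977]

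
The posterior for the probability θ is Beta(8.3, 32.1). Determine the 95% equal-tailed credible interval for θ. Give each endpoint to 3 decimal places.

[0.097, 0.341]

Posterior: Beta(8.3, 32.1).
Equal-tailed 95% interval: the 0.025 and 0.975 quantiles of Beta(8.3, 32.1).
Posterior mean ≈ 0.205, SD ≈ 0.063; a Normal approximation gives roughly [0.082, 0.329].
Exact: F⁻¹(0.025) = 0.097; F⁻¹(0.975) = 0.341.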